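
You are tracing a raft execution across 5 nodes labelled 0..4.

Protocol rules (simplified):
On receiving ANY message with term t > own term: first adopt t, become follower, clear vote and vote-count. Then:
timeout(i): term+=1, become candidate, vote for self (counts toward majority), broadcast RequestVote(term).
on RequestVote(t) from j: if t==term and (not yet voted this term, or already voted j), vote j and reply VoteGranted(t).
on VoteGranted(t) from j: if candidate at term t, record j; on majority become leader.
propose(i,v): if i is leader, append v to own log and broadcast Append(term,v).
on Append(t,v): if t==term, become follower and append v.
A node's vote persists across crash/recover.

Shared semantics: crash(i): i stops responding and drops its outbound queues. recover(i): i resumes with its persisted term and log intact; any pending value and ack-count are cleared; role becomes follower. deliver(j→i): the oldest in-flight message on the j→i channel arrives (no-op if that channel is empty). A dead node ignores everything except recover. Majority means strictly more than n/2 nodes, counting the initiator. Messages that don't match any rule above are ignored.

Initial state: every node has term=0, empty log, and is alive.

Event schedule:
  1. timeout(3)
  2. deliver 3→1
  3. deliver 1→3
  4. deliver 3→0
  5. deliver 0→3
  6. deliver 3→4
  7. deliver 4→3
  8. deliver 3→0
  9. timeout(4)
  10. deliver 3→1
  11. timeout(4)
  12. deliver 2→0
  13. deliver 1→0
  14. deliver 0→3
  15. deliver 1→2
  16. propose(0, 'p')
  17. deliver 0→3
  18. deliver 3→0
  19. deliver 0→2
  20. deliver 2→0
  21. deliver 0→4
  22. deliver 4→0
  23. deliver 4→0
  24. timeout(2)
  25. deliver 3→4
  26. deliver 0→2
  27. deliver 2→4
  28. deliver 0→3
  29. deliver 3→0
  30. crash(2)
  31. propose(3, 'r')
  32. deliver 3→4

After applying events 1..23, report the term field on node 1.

1

[1] timeout(3) → N3(cand t1 [-])
[2] deliver 3→1 → N1(foll t1 [-])
[3] deliver 1→3 → ∅
[4] deliver 3→0 → N0(foll t1 [-])
[5] deliver 0→3 → N3(lead t1 [-])
[6] deliver 3→4 → N4(foll t1 [-])
[7] deliver 4→3 → ∅
[8] deliver 3→0 → ∅
[9] timeout(4) → N4(cand t2 [-])
[10] deliver 3→1 → ∅
[11] timeout(4) → N4(cand t3 [-])
[12] deliver 2→0 → ∅
[13] deliver 1→0 → ∅
[14] deliver 0→3 → ∅
[15] deliver 1→2 → ∅
[16] propose(0,'p') → ∅
[17] deliver 0→3 → ∅
[18] deliver 3→0 → ∅
[19] deliver 0→2 → ∅
[20] deliver 2→0 → ∅
[21] deliver 0→4 → ∅
[22] deliver 4→0 → N0(foll t2 [-])
[23] deliver 4→0 → N0(foll t3 [-])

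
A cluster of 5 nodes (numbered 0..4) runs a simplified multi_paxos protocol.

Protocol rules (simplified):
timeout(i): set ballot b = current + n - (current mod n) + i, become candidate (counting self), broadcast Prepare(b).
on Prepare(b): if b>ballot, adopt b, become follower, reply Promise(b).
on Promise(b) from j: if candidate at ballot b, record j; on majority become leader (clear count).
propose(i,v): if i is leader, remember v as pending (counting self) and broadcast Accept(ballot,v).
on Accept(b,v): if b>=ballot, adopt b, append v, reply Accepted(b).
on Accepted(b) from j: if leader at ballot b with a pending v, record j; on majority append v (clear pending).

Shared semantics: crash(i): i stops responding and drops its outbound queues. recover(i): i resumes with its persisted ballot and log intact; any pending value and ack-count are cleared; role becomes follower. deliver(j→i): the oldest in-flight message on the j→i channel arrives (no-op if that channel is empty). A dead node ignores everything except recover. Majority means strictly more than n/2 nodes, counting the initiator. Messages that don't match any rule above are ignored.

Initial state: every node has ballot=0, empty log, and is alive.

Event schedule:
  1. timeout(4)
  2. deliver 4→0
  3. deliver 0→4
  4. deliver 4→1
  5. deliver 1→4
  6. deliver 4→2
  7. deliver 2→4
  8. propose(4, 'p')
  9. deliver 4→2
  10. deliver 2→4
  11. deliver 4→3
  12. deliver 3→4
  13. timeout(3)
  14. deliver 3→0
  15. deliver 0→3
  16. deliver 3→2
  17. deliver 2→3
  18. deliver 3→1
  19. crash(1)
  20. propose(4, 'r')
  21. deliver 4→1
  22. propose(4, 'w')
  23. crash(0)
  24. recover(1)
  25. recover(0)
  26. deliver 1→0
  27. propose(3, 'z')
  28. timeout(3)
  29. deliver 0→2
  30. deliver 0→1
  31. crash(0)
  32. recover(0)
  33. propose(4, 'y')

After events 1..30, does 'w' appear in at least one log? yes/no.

1. timeout(4):  <4:cand b9 ->
2. deliver 4→0:  <0:foll b9 ->
3. deliver 0→4:  nop
4. deliver 4→1:  <1:foll b9 ->
5. deliver 1→4:  <4:lead b9 ->
6. deliver 4→2:  <2:foll b9 ->
7. deliver 2→4:  nop
8. propose(4,'p'):  nop
9. deliver 4→2:  <2:foll b9 p>
10. deliver 2→4:  nop
11. deliver 4→3:  <3:foll b9 ->
12. deliver 3→4:  nop
13. timeout(3):  <3:cand b13 ->
14. deliver 3→0:  <0:foll b13 ->
15. deliver 0→3:  nop
16. deliver 3→2:  <2:foll b13 p>
17. deliver 2→3:  <3:lead b13 ->
18. deliver 3→1:  <1:foll b13 ->
19. crash(1):  <1:✗foll b13 ->
20. propose(4,'r'):  nop
21. deliver 4→1:  nop
22. propose(4,'w'):  nop
23. crash(0):  <0:✗foll b13 ->
24. recover(1):  <1:foll b13 ->
25. recover(0):  <0:foll b13 ->
26. deliver 1→0:  nop
27. propose(3,'z'):  nop
28. timeout(3):  <3:cand b18 ->
29. deliver 0→2:  nop
30. deliver 0→1:  nop

no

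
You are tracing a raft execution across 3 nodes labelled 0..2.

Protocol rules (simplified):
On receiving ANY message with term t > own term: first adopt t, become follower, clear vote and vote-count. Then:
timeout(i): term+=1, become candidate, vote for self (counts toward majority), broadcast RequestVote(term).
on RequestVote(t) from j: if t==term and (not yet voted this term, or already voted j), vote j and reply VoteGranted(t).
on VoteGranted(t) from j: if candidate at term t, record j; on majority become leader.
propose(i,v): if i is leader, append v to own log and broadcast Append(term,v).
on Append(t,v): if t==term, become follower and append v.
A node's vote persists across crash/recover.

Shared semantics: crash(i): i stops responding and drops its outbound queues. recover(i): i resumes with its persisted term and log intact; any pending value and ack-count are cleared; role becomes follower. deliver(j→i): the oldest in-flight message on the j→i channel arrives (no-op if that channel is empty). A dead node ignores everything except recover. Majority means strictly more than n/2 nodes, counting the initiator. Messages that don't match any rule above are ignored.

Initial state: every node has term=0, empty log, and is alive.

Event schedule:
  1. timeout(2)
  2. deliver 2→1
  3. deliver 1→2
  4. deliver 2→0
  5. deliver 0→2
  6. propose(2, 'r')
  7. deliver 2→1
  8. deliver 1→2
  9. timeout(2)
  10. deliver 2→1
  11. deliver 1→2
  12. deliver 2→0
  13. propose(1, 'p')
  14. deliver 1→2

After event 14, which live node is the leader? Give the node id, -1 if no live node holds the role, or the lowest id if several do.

2

after 1 — timeout(2): n2:cand/t1/[-]
after 2 — deliver 2→1: n1:foll/t1/[-]
after 3 — deliver 1→2: n2:lead/t1/[-]
after 4 — deliver 2→0: n0:foll/t1/[-]
after 5 — deliver 0→2: ·
after 6 — propose(2,'r'): n2:lead/t1/[r]
after 7 — deliver 2→1: n1:foll/t1/[r]
after 8 — deliver 1→2: ·
after 9 — timeout(2): n2:cand/t2/[r]
after 10 — deliver 2→1: n1:foll/t2/[r]
after 11 — deliver 1→2: n2:lead/t2/[r]
after 12 — deliver 2→0: n0:foll/t1/[r]
after 13 — propose(1,'p'): ·
after 14 — deliver 1→2: ·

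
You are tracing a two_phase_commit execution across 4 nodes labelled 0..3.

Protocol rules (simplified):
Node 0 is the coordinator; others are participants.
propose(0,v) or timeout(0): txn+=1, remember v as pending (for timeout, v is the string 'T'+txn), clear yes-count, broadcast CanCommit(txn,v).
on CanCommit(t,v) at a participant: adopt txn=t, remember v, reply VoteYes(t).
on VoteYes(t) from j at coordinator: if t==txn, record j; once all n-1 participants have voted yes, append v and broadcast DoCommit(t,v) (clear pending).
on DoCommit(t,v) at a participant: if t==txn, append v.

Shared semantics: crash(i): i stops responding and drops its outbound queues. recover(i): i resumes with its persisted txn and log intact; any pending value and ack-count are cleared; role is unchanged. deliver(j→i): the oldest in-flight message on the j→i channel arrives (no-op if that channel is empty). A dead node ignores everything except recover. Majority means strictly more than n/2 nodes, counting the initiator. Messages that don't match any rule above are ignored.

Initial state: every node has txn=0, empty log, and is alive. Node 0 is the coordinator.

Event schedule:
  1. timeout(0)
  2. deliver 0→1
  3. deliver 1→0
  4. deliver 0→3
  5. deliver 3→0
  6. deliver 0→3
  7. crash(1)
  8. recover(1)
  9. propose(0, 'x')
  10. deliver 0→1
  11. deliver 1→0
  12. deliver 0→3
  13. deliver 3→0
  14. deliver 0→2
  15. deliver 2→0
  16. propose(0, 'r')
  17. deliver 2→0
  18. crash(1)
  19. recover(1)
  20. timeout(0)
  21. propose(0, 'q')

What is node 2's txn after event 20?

1

1. timeout(0):  <0:coor t1 ->
2. deliver 0→1:  <1:part t1 ->
3. deliver 1→0:  nop
4. deliver 0→3:  <3:part t1 ->
5. deliver 3→0:  nop
6. deliver 0→3:  nop
7. crash(1):  <1:✗part t1 ->
8. recover(1):  <1:part t1 ->
9. propose(0,'x'):  <0:coor t2 ->
10. deliver 0→1:  <1:part t2 ->
11. deliver 1→0:  nop
12. deliver 0→3:  <3:part t2 ->
13. deliver 3→0:  nop
14. deliver 0→2:  <2:part t1 ->
15. deliver 2→0:  nop
16. propose(0,'r'):  <0:coor t3 ->
17. deliver 2→0:  nop
18. crash(1):  <1:✗part t2 ->
19. recover(1):  <1:part t2 ->
20. timeout(0):  <0:coor t4 ->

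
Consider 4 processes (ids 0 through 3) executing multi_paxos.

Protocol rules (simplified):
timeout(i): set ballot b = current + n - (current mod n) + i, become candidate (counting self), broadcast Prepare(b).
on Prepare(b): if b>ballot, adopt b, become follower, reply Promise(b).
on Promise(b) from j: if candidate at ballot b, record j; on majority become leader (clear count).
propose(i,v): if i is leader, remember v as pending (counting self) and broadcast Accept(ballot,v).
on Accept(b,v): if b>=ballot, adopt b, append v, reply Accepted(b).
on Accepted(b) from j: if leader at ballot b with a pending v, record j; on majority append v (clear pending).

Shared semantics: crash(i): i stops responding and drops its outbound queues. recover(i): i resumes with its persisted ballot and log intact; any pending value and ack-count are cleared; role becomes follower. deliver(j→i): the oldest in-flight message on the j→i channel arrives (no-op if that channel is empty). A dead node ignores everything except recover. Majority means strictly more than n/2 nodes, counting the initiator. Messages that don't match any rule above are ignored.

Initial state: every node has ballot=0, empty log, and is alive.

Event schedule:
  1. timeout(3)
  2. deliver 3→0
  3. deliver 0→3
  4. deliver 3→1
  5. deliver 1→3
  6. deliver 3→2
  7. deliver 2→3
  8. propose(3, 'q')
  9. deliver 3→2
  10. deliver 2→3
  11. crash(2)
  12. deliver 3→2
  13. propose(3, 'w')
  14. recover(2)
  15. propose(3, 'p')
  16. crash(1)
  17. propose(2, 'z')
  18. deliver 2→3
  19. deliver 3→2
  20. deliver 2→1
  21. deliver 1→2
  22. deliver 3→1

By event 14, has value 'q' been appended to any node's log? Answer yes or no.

e1 timeout(3): 3[cand,b=7,-]
e2 deliver 3→0: 0[foll,b=7,-]
e3 deliver 0→3: ·
e4 deliver 3→1: 1[foll,b=7,-]
e5 deliver 1→3: 3[lead,b=7,-]
e6 deliver 3→2: 2[foll,b=7,-]
e7 deliver 2→3: ·
e8 propose(3,'q'): ·
e9 deliver 3→2: 2[foll,b=7,q]
e10 deliver 2→3: ·
e11 crash(2): 2[✗foll,b=7,q]
e12 deliver 3→2: ·
e13 propose(3,'w'): ·
e14 recover(2): 2[foll,b=7,q]

yes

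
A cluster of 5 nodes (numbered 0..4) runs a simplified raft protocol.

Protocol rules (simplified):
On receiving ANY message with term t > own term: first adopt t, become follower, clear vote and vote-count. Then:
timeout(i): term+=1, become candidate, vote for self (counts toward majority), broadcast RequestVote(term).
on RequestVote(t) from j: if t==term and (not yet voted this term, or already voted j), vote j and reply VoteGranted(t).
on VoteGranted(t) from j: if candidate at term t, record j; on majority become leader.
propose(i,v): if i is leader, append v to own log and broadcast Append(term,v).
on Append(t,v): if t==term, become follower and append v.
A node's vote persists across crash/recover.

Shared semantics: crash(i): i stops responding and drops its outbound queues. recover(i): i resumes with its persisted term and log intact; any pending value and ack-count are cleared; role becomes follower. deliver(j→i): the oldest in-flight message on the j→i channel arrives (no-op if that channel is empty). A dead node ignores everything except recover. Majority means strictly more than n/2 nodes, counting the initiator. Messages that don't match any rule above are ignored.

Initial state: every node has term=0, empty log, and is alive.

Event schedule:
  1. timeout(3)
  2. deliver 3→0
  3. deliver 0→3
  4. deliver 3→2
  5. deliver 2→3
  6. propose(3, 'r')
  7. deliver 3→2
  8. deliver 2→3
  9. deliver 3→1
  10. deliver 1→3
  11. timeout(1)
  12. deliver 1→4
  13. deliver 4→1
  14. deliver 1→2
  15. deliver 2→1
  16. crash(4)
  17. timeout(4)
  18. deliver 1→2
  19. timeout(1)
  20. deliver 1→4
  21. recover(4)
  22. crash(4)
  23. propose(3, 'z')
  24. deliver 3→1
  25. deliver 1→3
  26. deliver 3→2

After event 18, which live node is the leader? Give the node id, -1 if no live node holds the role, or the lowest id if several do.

1

after 1 — timeout(3): n3:cand/t1/[-]
after 2 — deliver 3→0: n0:foll/t1/[-]
after 3 — deliver 0→3: ·
after 4 — deliver 3→2: n2:foll/t1/[-]
after 5 — deliver 2→3: n3:lead/t1/[-]
after 6 — propose(3,'r'): n3:lead/t1/[r]
after 7 — deliver 3→2: n2:foll/t1/[r]
after 8 — deliver 2→3: ·
after 9 — deliver 3→1: n1:foll/t1/[-]
after 10 — deliver 1→3: ·
after 11 — timeout(1): n1:cand/t2/[-]
after 12 — deliver 1→4: n4:foll/t2/[-]
after 13 — deliver 4→1: ·
after 14 — deliver 1→2: n2:foll/t2/[r]
after 15 — deliver 2→1: n1:lead/t2/[-]
after 16 — crash(4): n4:✗foll/t2/[-]
after 17 — timeout(4): ·
after 18 — deliver 1→2: ·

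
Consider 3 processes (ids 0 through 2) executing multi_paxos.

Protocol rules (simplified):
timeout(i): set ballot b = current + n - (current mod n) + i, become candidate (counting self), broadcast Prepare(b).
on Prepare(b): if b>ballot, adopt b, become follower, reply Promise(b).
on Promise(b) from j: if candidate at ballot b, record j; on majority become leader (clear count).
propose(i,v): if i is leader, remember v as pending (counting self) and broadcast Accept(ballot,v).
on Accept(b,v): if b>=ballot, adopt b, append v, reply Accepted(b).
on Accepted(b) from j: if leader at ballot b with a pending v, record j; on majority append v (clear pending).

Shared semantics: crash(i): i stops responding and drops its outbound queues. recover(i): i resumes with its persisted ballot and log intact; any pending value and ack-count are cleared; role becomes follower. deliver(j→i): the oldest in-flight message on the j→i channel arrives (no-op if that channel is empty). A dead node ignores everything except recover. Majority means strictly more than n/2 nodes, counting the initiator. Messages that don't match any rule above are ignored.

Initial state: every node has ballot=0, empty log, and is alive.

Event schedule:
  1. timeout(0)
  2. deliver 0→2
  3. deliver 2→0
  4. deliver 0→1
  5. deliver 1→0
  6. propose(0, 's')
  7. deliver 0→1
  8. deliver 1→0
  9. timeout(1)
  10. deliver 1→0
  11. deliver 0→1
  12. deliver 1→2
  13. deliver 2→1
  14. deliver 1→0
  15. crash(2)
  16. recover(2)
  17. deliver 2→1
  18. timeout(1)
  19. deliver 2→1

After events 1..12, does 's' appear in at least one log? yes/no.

[1] timeout(0) → N0(cand b3 [-])
[2] deliver 0→2 → N2(foll b3 [-])
[3] deliver 2→0 → N0(lead b3 [-])
[4] deliver 0→1 → N1(foll b3 [-])
[5] deliver 1→0 → ∅
[6] propose(0,'s') → ∅
[7] deliver 0→1 → N1(foll b3 [s])
[8] deliver 1→0 → N0(lead b3 [s])
[9] timeout(1) → N1(cand b7 [s])
[10] deliver 1→0 → N0(foll b7 [s])
[11] deliver 0→1 → N1(lead b7 [s])
[12] deliver 1→2 → N2(foll b7 [-])

yes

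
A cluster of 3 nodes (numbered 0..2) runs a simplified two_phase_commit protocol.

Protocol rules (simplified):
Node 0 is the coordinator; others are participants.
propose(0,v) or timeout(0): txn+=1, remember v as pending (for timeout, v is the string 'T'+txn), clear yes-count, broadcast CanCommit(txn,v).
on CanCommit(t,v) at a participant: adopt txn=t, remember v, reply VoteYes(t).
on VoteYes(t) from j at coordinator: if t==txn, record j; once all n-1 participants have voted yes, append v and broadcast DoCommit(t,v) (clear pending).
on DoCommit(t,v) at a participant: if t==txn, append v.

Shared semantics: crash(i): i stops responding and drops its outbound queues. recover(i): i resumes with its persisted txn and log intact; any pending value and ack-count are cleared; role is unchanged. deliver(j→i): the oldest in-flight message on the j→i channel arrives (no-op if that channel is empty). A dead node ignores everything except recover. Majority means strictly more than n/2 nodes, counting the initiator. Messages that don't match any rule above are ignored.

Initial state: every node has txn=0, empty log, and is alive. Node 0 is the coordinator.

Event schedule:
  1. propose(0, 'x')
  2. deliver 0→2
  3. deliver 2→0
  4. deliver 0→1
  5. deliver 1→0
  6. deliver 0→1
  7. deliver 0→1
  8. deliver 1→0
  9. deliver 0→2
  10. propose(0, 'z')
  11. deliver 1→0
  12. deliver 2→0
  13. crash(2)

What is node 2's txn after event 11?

e1 propose(0,'x'): 0[coor,t=1,-]
e2 deliver 0→2: 2[part,t=1,-]
e3 deliver 2→0: ·
e4 deliver 0→1: 1[part,t=1,-]
e5 deliver 1→0: 0[coor,t=1,x]
e6 deliver 0→1: 1[part,t=1,x]
e7 deliver 0→1: ·
e8 deliver 1→0: ·
e9 deliver 0→2: 2[part,t=1,x]
e10 propose(0,'z'): 0[coor,t=2,x]
e11 deliver 1→0: ·

1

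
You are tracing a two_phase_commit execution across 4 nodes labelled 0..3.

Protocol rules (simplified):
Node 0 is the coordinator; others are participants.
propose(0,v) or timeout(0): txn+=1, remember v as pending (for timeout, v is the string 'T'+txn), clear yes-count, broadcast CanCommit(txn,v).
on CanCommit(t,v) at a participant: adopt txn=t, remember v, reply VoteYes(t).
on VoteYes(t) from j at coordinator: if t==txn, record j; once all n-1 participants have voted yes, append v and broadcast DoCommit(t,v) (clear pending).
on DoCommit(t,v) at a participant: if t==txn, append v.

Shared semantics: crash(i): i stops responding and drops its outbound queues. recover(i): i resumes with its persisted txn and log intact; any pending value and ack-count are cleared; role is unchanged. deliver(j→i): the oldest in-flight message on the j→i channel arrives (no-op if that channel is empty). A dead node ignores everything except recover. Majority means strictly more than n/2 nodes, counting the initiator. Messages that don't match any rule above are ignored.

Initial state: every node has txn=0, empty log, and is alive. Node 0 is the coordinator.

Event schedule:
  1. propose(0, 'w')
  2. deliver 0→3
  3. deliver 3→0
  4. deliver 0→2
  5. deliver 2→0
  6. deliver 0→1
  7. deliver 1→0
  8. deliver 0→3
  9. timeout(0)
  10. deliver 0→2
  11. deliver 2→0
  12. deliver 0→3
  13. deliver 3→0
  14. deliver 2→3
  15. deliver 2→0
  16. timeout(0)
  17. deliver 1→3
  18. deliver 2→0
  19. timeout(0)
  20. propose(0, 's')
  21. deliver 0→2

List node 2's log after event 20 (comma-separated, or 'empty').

1. propose(0,'w'):  <0:coor t1 ->
2. deliver 0→3:  <3:part t1 ->
3. deliver 3→0:  nop
4. deliver 0→2:  <2:part t1 ->
5. deliver 2→0:  nop
6. deliver 0→1:  <1:part t1 ->
7. deliver 1→0:  <0:coor t1 w>
8. deliver 0→3:  <3:part t1 w>
9. timeout(0):  <0:coor t2 w>
10. deliver 0→2:  <2:part t1 w>
11. deliver 2→0:  nop
12. deliver 0→3:  <3:part t2 w>
13. deliver 3→0:  nop
14. deliver 2→3:  nop
15. deliver 2→0:  nop
16. timeout(0):  <0:coor t3 w>
17. deliver 1→3:  nop
18. deliver 2→0:  nop
19. timeout(0):  <0:coor t4 w>
20. propose(0,'s'):  <0:coor t5 w>

w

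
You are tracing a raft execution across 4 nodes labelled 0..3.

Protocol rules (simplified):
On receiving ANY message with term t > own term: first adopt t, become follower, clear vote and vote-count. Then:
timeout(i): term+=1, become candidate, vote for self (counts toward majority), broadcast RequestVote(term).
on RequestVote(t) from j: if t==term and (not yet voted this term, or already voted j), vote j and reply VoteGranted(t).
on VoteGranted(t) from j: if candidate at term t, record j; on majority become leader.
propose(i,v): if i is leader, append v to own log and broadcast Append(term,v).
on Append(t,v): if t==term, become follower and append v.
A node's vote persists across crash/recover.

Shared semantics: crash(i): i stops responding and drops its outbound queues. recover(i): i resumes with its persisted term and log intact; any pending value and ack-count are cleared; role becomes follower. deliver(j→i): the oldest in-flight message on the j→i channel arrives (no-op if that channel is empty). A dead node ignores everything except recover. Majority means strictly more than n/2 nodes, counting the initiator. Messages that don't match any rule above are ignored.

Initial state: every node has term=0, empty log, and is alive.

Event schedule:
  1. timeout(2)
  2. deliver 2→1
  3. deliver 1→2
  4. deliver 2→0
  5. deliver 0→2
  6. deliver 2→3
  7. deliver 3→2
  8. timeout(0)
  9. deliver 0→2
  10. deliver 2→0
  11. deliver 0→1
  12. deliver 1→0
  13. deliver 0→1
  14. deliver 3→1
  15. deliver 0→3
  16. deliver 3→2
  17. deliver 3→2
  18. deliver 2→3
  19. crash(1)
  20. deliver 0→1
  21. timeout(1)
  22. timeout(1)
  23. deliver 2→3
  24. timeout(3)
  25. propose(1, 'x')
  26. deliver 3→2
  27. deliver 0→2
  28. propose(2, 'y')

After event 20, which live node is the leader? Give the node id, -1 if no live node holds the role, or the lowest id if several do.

0

[1] timeout(2) → N2(cand t1 [-])
[2] deliver 2→1 → N1(foll t1 [-])
[3] deliver 1→2 → ∅
[4] deliver 2→0 → N0(foll t1 [-])
[5] deliver 0→2 → N2(lead t1 [-])
[6] deliver 2→3 → N3(foll t1 [-])
[7] deliver 3→2 → ∅
[8] timeout(0) → N0(cand t2 [-])
[9] deliver 0→2 → N2(foll t2 [-])
[10] deliver 2→0 → ∅
[11] deliver 0→1 → N1(foll t2 [-])
[12] deliver 1→0 → N0(lead t2 [-])
[13] deliver 0→1 → ∅
[14] deliver 3→1 → ∅
[15] deliver 0→3 → N3(foll t2 [-])
[16] deliver 3→2 → ∅
[17] deliver 3→2 → ∅
[18] deliver 2→3 → ∅
[19] crash(1) → N1(✗foll t2 [-])
[20] deliver 0→1 → ∅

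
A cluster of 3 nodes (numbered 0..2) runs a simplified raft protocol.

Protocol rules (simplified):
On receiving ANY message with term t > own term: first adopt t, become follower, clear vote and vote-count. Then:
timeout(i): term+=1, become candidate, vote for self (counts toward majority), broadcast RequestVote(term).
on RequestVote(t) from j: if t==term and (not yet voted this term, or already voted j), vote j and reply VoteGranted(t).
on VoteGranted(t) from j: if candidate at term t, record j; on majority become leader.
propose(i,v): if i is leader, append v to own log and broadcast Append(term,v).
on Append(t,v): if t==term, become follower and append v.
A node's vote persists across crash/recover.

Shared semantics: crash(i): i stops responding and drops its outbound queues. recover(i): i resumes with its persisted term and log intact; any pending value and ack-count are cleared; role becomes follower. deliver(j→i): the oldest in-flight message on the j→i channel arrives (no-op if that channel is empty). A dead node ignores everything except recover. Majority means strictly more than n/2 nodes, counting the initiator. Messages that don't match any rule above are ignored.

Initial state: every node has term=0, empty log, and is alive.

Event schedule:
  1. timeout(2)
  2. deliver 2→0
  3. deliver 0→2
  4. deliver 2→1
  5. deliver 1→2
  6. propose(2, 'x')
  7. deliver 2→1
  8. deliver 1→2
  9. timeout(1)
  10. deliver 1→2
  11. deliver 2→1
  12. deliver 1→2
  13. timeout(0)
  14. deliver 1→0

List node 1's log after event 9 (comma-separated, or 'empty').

e1 timeout(2): 2[cand,t=1,-]
e2 deliver 2→0: 0[foll,t=1,-]
e3 deliver 0→2: 2[lead,t=1,-]
e4 deliver 2→1: 1[foll,t=1,-]
e5 deliver 1→2: ·
e6 propose(2,'x'): 2[lead,t=1,x]
e7 deliver 2→1: 1[foll,t=1,x]
e8 deliver 1→2: ·
e9 timeout(1): 1[cand,t=2,x]

x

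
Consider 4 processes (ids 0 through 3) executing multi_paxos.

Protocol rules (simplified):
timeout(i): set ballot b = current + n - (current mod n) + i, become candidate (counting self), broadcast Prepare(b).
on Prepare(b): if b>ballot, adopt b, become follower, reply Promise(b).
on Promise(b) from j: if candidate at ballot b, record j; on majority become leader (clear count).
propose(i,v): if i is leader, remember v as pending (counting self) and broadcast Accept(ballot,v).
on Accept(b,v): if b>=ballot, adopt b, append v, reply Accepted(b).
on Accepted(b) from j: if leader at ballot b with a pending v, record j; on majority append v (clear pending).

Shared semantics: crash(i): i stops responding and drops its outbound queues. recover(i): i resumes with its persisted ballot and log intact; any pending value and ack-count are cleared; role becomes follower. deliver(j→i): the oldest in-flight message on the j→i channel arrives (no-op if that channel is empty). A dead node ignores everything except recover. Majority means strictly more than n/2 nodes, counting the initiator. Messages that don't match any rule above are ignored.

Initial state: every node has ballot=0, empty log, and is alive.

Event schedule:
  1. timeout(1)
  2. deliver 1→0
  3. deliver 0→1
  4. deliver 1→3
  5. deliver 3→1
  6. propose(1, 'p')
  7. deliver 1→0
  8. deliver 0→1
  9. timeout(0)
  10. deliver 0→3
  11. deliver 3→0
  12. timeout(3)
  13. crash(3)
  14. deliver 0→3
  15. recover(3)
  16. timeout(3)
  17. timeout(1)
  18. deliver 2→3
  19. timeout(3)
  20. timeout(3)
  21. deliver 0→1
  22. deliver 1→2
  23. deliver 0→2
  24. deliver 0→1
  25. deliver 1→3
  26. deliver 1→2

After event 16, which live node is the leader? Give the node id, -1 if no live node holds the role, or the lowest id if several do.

step 1 timeout(1): 1={cand,b=5,log=-}
step 2 deliver 1→0: 0={foll,b=5,log=-}
step 3 deliver 0→1: —
step 4 deliver 1→3: 3={foll,b=5,log=-}
step 5 deliver 3→1: 1={lead,b=5,log=-}
step 6 propose(1,'p'): —
step 7 deliver 1→0: 0={foll,b=5,log=p}
step 8 deliver 0→1: —
step 9 timeout(0): 0={cand,b=8,log=p}
step 10 deliver 0→3: 3={foll,b=8,log=-}
step 11 deliver 3→0: —
step 12 timeout(3): 3={cand,b=15,log=-}
step 13 crash(3): 3={✗cand,b=15,log=-}
step 14 deliver 0→3: —
step 15 recover(3): 3={foll,b=15,log=-}
step 16 timeout(3): 3={cand,b=19,log=-}

1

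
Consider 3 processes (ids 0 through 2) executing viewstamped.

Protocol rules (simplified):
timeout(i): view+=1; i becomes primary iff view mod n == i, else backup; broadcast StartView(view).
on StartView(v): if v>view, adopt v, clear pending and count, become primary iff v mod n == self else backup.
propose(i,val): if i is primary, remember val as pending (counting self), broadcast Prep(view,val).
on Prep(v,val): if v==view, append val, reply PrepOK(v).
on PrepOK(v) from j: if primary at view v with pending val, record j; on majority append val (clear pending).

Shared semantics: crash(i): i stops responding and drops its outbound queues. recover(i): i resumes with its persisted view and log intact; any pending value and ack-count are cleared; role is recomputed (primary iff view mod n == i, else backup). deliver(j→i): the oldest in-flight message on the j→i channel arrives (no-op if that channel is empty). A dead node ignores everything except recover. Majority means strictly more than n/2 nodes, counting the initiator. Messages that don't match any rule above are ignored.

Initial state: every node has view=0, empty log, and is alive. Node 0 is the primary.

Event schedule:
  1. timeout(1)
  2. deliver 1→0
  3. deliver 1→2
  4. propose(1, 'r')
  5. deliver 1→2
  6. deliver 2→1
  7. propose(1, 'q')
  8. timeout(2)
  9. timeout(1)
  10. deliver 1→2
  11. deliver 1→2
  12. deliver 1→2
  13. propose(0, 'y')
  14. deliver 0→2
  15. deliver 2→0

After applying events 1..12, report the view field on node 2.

2

e1 timeout(1): 1[prim,v=1,-]
e2 deliver 1→0: 0[back,v=1,-]
e3 deliver 1→2: 2[back,v=1,-]
e4 propose(1,'r'): ·
e5 deliver 1→2: 2[back,v=1,r]
e6 deliver 2→1: 1[prim,v=1,r]
e7 propose(1,'q'): ·
e8 timeout(2): 2[prim,v=2,r]
e9 timeout(1): 1[back,v=2,r]
e10 deliver 1→2: ·
e11 deliver 1→2: ·
e12 deliver 1→2: ·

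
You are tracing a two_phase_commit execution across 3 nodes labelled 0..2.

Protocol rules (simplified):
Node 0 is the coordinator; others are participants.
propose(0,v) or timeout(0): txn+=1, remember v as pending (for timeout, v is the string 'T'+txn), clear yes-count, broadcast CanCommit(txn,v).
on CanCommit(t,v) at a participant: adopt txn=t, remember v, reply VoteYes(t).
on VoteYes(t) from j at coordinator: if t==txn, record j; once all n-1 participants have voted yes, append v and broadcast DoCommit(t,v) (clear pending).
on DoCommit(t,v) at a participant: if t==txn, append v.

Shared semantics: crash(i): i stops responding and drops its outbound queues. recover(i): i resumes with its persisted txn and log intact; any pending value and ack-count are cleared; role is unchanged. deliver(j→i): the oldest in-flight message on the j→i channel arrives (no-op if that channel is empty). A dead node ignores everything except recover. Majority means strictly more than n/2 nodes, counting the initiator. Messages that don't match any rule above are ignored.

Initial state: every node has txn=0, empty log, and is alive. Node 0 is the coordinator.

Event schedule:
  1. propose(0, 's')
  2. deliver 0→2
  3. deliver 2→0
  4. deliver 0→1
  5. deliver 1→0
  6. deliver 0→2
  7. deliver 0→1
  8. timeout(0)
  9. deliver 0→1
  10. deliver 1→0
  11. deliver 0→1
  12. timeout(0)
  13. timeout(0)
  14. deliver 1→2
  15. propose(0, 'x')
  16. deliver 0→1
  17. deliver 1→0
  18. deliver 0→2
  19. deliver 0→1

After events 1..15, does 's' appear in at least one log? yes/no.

yes

step 1 propose(0,'s'): 0={coor,t=1,log=-}
step 2 deliver 0→2: 2={part,t=1,log=-}
step 3 deliver 2→0: —
step 4 deliver 0→1: 1={part,t=1,log=-}
step 5 deliver 1→0: 0={coor,t=1,log=s}
step 6 deliver 0→2: 2={part,t=1,log=s}
step 7 deliver 0→1: 1={part,t=1,log=s}
step 8 timeout(0): 0={coor,t=2,log=s}
step 9 deliver 0→1: 1={part,t=2,log=s}
step 10 deliver 1→0: —
step 11 deliver 0→1: —
step 12 timeout(0): 0={coor,t=3,log=s}
step 13 timeout(0): 0={coor,t=4,log=s}
step 14 deliver 1→2: —
step 15 propose(0,'x'): 0={coor,t=5,log=s}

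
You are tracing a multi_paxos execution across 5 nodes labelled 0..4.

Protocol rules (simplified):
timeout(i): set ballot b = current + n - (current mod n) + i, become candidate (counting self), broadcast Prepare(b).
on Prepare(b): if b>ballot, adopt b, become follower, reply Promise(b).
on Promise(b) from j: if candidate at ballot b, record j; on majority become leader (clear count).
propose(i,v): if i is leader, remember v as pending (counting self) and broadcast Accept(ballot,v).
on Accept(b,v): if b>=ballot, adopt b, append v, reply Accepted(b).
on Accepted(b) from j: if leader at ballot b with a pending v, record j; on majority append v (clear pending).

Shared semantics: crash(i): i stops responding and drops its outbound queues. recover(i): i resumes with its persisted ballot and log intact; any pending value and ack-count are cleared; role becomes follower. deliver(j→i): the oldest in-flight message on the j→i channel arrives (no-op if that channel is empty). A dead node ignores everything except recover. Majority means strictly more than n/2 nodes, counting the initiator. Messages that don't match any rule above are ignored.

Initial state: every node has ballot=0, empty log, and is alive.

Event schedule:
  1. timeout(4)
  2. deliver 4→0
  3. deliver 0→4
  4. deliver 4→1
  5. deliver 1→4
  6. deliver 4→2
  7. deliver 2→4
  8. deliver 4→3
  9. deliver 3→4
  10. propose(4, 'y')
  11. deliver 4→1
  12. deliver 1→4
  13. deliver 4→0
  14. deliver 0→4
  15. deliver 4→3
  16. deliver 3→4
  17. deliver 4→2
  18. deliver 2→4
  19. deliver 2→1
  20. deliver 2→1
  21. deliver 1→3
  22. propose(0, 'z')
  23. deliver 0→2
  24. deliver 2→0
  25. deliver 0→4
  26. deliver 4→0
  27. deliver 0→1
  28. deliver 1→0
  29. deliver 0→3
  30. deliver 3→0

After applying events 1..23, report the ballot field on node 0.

step 1 timeout(4): 4={cand,b=9,log=-}
step 2 deliver 4→0: 0={foll,b=9,log=-}
step 3 deliver 0→4: —
step 4 deliver 4→1: 1={foll,b=9,log=-}
step 5 deliver 1→4: 4={lead,b=9,log=-}
step 6 deliver 4→2: 2={foll,b=9,log=-}
step 7 deliver 2→4: —
step 8 deliver 4→3: 3={foll,b=9,log=-}
step 9 deliver 3→4: —
step 10 propose(4,'y'): —
step 11 deliver 4→1: 1={foll,b=9,log=y}
step 12 deliver 1→4: —
step 13 deliver 4→0: 0={foll,b=9,log=y}
step 14 deliver 0→4: 4={lead,b=9,log=y}
step 15 deliver 4→3: 3={foll,b=9,log=y}
step 16 deliver 3→4: —
step 17 deliver 4→2: 2={foll,b=9,log=y}
step 18 deliver 2→4: —
step 19 deliver 2→1: —
step 20 deliver 2→1: —
step 21 deliver 1→3: —
step 22 propose(0,'z'): —
step 23 deliver 0→2: —

9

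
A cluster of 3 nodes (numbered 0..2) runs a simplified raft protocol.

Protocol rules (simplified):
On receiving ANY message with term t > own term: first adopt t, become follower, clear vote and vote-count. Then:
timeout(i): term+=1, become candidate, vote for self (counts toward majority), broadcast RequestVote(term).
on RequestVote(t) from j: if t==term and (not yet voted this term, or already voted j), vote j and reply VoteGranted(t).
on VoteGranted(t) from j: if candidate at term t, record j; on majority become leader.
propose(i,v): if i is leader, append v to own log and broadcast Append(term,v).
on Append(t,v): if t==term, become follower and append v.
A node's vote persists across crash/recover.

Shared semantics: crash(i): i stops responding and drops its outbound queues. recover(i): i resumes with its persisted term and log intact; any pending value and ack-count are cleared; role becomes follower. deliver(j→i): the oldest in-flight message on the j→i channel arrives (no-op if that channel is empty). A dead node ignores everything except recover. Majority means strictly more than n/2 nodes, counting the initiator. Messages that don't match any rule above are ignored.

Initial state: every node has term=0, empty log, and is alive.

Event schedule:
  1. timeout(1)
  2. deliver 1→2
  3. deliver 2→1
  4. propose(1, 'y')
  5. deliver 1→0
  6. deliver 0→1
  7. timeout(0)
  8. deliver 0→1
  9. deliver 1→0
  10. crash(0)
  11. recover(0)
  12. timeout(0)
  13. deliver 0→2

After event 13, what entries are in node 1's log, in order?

1. timeout(1):  <1:cand t1 ->
2. deliver 1→2:  <2:foll t1 ->
3. deliver 2→1:  <1:lead t1 ->
4. propose(1,'y'):  <1:lead t1 y>
5. deliver 1→0:  <0:foll t1 ->
6. deliver 0→1:  nop
7. timeout(0):  <0:cand t2 ->
8. deliver 0→1:  <1:foll t2 y>
9. deliver 1→0:  nop
10. crash(0):  <0:✗cand t2 ->
11. recover(0):  <0:foll t2 ->
12. timeout(0):  <0:cand t3 ->
13. deliver 0→2:  <2:foll t3 ->

y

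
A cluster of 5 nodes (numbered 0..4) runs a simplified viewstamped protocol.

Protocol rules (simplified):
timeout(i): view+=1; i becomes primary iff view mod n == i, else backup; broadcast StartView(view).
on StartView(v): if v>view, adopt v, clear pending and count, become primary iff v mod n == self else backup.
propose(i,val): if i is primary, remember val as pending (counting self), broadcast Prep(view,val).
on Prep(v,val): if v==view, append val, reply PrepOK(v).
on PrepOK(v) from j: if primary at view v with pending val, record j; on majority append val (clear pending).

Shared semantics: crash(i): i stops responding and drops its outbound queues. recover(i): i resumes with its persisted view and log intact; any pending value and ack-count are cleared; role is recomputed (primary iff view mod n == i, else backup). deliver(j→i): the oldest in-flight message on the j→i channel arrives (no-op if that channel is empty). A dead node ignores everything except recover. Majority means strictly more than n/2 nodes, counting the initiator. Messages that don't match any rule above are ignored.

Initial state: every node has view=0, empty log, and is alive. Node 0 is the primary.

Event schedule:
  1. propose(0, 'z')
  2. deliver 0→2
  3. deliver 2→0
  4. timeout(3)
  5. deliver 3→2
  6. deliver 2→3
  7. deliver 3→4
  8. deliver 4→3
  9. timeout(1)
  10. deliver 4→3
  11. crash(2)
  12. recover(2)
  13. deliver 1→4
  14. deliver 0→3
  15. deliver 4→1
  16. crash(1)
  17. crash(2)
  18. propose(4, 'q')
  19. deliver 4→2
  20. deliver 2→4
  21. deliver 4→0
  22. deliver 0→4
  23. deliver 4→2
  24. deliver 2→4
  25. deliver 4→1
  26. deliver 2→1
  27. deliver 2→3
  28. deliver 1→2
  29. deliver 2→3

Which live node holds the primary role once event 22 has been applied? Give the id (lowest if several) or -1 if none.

e1 propose(0,'z'): ·
e2 deliver 0→2: 2[back,v=0,z]
e3 deliver 2→0: ·
e4 timeout(3): 3[back,v=1,-]
e5 deliver 3→2: 2[back,v=1,z]
e6 deliver 2→3: ·
e7 deliver 3→4: 4[back,v=1,-]
e8 deliver 4→3: ·
e9 timeout(1): 1[prim,v=1,-]
e10 deliver 4→3: ·
e11 crash(2): 2[✗back,v=1,z]
e12 recover(2): 2[back,v=1,z]
e13 deliver 1→4: ·
e14 deliver 0→3: ·
e15 deliver 4→1: ·
e16 crash(1): 1[✗prim,v=1,-]
e17 crash(2): 2[✗back,v=1,z]
e18 propose(4,'q'): ·
e19 deliver 4→2: ·
e20 deliver 2→4: ·
e21 deliver 4→0: ·
e22 deliver 0→4: ·

0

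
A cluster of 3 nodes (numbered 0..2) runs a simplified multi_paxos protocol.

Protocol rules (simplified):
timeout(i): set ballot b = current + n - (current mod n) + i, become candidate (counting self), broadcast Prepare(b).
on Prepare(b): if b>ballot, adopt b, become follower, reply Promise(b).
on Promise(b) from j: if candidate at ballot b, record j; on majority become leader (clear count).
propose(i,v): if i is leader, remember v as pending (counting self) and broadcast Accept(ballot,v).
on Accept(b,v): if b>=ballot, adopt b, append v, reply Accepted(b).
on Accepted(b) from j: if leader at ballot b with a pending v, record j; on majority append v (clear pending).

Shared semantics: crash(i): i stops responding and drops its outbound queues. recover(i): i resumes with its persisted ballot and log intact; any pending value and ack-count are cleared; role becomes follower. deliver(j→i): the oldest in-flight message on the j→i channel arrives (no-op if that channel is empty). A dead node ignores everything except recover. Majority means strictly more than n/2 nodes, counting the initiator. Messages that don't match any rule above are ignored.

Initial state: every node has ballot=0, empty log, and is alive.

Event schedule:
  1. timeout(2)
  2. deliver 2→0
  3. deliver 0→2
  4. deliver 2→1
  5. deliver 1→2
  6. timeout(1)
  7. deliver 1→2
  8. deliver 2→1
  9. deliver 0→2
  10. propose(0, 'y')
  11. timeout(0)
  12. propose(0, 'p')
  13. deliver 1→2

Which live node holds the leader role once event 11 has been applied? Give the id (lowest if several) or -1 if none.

1

after 1 — timeout(2): n2:cand/b5/[-]
after 2 — deliver 2→0: n0:foll/b5/[-]
after 3 — deliver 0→2: n2:lead/b5/[-]
after 4 — deliver 2→1: n1:foll/b5/[-]
after 5 — deliver 1→2: ·
after 6 — timeout(1): n1:cand/b7/[-]
after 7 — deliver 1→2: n2:foll/b7/[-]
after 8 — deliver 2→1: n1:lead/b7/[-]
after 9 — deliver 0→2: ·
after 10 — propose(0,'y'): ·
after 11 — timeout(0): n0:cand/b6/[-]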